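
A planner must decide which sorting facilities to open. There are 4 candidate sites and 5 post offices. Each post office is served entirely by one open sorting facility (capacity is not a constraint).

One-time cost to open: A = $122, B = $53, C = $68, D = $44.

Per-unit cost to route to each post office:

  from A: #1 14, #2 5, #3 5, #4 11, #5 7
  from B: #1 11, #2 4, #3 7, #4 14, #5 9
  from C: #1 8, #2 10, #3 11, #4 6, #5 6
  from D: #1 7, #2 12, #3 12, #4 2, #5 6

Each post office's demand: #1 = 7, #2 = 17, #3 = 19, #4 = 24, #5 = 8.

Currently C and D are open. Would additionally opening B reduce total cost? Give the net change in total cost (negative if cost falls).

Current service cost with {C, D}: 524.
Adding B: each post office re-picks its cheapest; new service cost 346, saving 178.
Extra fixed cost: 53. Net change = 53 − 178 = -125.
(Totals: 636 → 511.)

Yes — net change −125 (cost falls by 125).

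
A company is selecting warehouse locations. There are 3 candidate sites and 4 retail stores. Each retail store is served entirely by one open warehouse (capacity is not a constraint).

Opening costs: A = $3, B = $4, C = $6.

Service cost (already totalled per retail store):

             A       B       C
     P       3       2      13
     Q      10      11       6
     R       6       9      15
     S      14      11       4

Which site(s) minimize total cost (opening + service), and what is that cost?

For any fixed open set, each retail store goes to its cheapest open site; total = fixed + service.
{A, C}: P→A 3, Q→C 6, R→A 6, S→C 4. Service 19; fixed 9; total 28.
{A, B, C}: P→B 2, Q→C 6, R→A 6, S→C 4. Service 18; fixed 13; total 31.
{B, C}: P→B 2, Q→C 6, R→B 9, S→C 4. Service 21; fixed 10; total 31.
{A}: service 33 + fixed 3 = 36
No other subset beats 28.

Open A and C; minimum total cost 28.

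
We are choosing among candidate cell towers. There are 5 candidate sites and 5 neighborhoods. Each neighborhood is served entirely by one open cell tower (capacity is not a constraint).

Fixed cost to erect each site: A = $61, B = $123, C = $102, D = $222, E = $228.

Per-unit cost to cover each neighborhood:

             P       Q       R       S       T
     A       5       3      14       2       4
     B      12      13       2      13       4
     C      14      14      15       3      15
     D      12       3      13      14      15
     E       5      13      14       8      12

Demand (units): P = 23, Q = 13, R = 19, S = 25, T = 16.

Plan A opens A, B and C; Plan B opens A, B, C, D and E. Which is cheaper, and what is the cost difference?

Plan A: {A, B, C}: P→A 5·23=115, Q→A 3·13=39, R→B 2·19=38, S→A 2·25=50, T→A 4·16=64. Service 306; fixed 286; total 592.
Plan B: {A, B, C, D, E}: P→A 5·23=115, Q→A 3·13=39, R→B 2·19=38, S→A 2·25=50, T→A 4·16=64. Service 306; fixed 736; total 1042.
Difference: |592 − 1042| = 450.

Plan A is cheaper by 450.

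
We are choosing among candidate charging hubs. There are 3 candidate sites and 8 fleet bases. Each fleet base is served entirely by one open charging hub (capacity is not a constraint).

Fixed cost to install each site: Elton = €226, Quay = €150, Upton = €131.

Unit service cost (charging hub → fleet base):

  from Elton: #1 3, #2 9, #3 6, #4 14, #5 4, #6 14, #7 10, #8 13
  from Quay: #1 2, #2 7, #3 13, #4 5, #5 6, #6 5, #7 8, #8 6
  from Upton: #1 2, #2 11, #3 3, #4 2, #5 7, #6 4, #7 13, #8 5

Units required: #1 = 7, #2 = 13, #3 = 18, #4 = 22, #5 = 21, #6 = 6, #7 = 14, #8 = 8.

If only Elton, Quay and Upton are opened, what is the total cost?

Total cost: 970

Each fleet base is assigned to its cheapest site among the open ones.
{Elton, Quay, Upton}: #1→Quay 2·7=14, #2→Quay 7·13=91, #3→Upton 3·18=54, #4→Upton 2·22=44, #5→Elton 4·21=84, #6→Upton 4·6=24, #7→Quay 8·14=112, #8→Upton 5·8=40. Service 463; fixed 507; total 970.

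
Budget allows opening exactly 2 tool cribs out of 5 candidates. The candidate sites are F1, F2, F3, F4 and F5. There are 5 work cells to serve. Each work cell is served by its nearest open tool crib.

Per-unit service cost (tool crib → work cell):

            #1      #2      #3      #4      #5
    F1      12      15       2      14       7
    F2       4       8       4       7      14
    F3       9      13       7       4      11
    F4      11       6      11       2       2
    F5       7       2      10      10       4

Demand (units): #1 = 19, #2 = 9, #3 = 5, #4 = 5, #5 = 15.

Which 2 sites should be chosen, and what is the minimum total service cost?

Choose F2 and F4; total service cost 190.

With exactly 2 open, each work cell uses its cheapest among the chosen.
{F2, F4}: #1→F2 4·19=76, #2→F4 6·9=54, #3→F2 4·5=20, #4→F4 2·5=10, #5→F4 2·15=30. Service cost 190.
{F2, F5}: service cost 209
{F4, F5}: service cost 241
Among all 10 size-2 choices, {F2, F4} is lowest.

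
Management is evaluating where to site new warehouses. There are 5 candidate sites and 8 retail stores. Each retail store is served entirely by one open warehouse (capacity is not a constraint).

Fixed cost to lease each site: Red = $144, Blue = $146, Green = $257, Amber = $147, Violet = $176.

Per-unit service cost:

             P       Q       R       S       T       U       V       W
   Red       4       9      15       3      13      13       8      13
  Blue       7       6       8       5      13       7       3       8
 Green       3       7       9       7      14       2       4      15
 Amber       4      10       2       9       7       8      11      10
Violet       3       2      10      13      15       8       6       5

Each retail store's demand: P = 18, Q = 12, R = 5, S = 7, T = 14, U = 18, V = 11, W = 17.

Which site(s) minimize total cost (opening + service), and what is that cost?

Open Amber and Violet; minimum total cost 867.

For any fixed open set, each retail store goes to its cheapest open site; total = fixed + service.
{Amber, Violet}: P→Violet 3·18=54, Q→Violet 2·12=24, R→Amber 2·5=10, S→Amber 9·7=63, T→Amber 7·14=98, U→Amber 8·18=144, V→Violet 6·11=66, W→Violet 5·17=85. Service 544; fixed 323; total 867.
{Blue, Amber}: P→Amber 4·18=72, Q→Blue 6·12=72, R→Amber 2·5=10, S→Blue 5·7=35, T→Amber 7·14=98, U→Blue 7·18=126, V→Blue 3·11=33, W→Blue 8·17=136. Service 582; fixed 293; total 875.
{Blue}: service 750 + fixed 146 = 896
{Red, Blue, Green, Amber, Violet}: service 361 + fixed 870 = 1231
No other subset beats 867.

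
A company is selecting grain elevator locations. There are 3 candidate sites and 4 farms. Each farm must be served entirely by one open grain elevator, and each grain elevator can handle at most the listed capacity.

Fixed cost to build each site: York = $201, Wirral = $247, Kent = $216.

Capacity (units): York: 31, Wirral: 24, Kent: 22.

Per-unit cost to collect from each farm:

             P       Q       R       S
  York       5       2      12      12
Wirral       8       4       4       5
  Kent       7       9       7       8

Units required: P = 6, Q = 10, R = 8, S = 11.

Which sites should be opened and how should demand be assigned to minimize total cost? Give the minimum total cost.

Open {York, Wirral}: P→York 5·6=30, Q→York 2·10=20, R→Wirral 4·8=32, S→Wirral 5·11=55.
Loads: York carries 16/31, Wirral carries 19/24. Service 137; fixed 448; total 585.
Next best feasible plan costs 611.

Minimum total cost: 585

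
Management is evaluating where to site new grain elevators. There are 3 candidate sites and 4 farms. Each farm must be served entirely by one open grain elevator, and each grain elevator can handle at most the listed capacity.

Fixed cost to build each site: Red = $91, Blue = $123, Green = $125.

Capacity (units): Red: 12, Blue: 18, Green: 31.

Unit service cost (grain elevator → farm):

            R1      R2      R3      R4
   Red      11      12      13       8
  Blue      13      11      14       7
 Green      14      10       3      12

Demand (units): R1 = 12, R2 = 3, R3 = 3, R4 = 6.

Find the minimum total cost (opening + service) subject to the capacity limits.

Minimum total cost: 404

Open {Green}: R1→Green 14·12=168, R2→Green 10·3=30, R3→Green 3·3=9, R4→Green 12·6=72.
Loads: Green carries 24/31. Service 279; fixed 125; total 404.
Next best feasible plan costs 459.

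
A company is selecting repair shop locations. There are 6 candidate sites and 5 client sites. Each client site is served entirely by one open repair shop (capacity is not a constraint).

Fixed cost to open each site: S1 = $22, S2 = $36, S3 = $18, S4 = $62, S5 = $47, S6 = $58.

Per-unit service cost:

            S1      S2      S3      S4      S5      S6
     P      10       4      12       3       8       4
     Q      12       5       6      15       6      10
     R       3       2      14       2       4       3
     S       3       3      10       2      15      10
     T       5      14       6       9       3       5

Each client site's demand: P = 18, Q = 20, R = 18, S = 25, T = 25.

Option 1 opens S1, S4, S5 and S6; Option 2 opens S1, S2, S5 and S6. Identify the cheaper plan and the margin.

Option 2 is cheaper by 3.

Option 1: {S1, S4, S5, S6}: P→S4 3·18=54, Q→S5 6·20=120, R→S4 2·18=36, S→S4 2·25=50, T→S5 3·25=75. Service 335; fixed 189; total 524.
Option 2: {S1, S2, S5, S6}: P→S2 4·18=72, Q→S2 5·20=100, R→S2 2·18=36, S→S1 3·25=75, T→S5 3·25=75. Service 358; fixed 163; total 521.
Difference: |524 − 521| = 3.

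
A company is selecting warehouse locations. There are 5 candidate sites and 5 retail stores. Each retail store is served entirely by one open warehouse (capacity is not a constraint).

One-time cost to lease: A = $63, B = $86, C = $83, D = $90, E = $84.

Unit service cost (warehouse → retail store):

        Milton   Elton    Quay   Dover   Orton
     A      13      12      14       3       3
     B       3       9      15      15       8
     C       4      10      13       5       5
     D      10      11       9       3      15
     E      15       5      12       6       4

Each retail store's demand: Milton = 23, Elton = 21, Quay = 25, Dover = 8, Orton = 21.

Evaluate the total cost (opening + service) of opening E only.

Each retail store is assigned to its cheapest site among the open ones.
{E}: Milton→E 15·23=345, Elton→E 5·21=105, Quay→E 12·25=300, Dover→E 6·8=48, Orton→E 4·21=84. Service 882; fixed 84; total 966.

Total cost: 966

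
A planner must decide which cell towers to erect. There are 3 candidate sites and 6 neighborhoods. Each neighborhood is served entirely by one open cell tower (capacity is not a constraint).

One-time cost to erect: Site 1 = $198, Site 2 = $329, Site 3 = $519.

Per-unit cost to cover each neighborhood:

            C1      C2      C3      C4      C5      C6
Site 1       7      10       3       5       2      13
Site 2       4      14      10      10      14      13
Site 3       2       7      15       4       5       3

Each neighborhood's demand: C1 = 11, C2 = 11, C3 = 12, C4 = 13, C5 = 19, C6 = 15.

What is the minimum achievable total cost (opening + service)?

Minimum total cost: 719

For any fixed open set, each neighborhood goes to its cheapest open site; total = fixed + service.
{Site 1}: C1→Site 1 7·11=77, C2→Site 1 10·11=110, C3→Site 1 3·12=36, C4→Site 1 5·13=65, C5→Site 1 2·19=38, C6→Site 1 13·15=195. Service 521; fixed 198; total 719.
{Site 1, Site 3}: C1→Site 3 2·11=22, C2→Site 3 7·11=77, C3→Site 1 3·12=36, C4→Site 3 4·13=52, C5→Site 1 2·19=38, C6→Site 3 3·15=45. Service 270; fixed 717; total 987.
{Site 3}: service 471 + fixed 519 = 990
{Site 1, Site 2, Site 3}: service 270 + fixed 1046 = 1316
(All 7 nonempty subsets were checked; Site 1 only is lowest.)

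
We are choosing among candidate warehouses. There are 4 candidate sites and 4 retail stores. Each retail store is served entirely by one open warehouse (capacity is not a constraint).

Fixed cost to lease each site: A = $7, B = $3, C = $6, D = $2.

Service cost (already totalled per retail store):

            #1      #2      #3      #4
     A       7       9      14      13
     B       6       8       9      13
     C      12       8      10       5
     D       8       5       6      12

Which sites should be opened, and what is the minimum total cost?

Open C and D; minimum total cost 32.

For any fixed open set, each retail store goes to its cheapest open site; total = fixed + service.
{C, D}: #1→D 8, #2→D 5, #3→D 6, #4→C 5. Service 24; fixed 8; total 32.
{B, C, D}: service 22 + fixed 11 = 33
{D}: #1→D 8, #2→D 5, #3→D 6, #4→D 12. Service 31; fixed 2; total 33.
{A, B, C, D}: service 22 + fixed 18 = 40
(All 15 nonempty subsets were checked; C and D is lowest.)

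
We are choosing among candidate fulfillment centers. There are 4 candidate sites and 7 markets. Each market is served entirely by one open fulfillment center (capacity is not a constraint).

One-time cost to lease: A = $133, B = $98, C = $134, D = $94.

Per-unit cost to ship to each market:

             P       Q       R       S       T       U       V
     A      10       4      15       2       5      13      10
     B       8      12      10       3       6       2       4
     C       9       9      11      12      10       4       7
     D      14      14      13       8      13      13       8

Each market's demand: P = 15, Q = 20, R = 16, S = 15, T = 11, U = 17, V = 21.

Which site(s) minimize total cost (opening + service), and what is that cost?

Open A and B; minimum total cost 794.

For any fixed open set, each market goes to its cheapest open site; total = fixed + service.
{A, B}: P→B 8·15=120, Q→A 4·20=80, R→B 10·16=160, S→A 2·15=30, T→A 5·11=55, U→B 2·17=34, V→B 4·21=84. Service 563; fixed 231; total 794.
{B}: P→B 8·15=120, Q→B 12·20=240, R→B 10·16=160, S→B 3·15=45, T→B 6·11=66, U→B 2·17=34, V→B 4·21=84. Service 749; fixed 98; total 847.
{A, B, D}: P→B 8·15=120, Q→A 4·20=80, R→B 10·16=160, S→A 2·15=30, T→A 5·11=55, U→B 2·17=34, V→B 4·21=84. Service 563; fixed 325; total 888.
{A, B, C, D}: service 563 + fixed 459 = 1022
No other subset beats 794.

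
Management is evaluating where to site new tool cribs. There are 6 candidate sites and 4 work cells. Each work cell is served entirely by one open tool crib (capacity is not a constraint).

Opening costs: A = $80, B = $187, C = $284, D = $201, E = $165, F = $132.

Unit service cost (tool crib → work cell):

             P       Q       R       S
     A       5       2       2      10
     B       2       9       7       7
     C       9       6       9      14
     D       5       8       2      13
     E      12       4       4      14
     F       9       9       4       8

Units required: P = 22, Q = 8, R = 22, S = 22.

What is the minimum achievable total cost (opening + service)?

Minimum total cost: 470

For any fixed open set, each work cell goes to its cheapest open site; total = fixed + service.
{A}: P→A 5·22=110, Q→A 2·8=16, R→A 2·22=44, S→A 10·22=220. Service 390; fixed 80; total 470.
{A, B}: service 258 + fixed 267 = 525
{A, F}: service 346 + fixed 212 = 558
{A, B, C, D, E, F}: service 258 + fixed 1049 = 1307
No other subset beats 470.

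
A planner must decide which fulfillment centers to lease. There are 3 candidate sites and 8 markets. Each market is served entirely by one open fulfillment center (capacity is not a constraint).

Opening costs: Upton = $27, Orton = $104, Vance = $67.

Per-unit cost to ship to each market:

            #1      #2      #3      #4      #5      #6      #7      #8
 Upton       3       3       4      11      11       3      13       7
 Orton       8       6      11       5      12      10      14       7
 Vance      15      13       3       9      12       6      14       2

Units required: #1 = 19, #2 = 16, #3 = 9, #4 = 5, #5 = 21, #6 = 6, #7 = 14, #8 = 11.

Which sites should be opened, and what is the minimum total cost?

Open Upton and Vance; minimum total cost 724.

For any fixed open set, each market goes to its cheapest open site; total = fixed + service.
{Upton, Vance}: #1→Upton 3·19=57, #2→Upton 3·16=48, #3→Vance 3·9=27, #4→Vance 9·5=45, #5→Upton 11·21=231, #6→Upton 3·6=18, #7→Upton 13·14=182, #8→Vance 2·11=22. Service 630; fixed 94; total 724.
{Upton}: service 704 + fixed 27 = 731
{Upton, Orton}: service 674 + fixed 131 = 805
{Upton, Orton, Vance}: #1→Upton 3·19=57, #2→Upton 3·16=48, #3→Vance 3·9=27, #4→Orton 5·5=25, #5→Upton 11·21=231, #6→Upton 3·6=18, #7→Upton 13·14=182, #8→Vance 2·11=22. Service 610; fixed 198; total 808.
No other subset beats 724.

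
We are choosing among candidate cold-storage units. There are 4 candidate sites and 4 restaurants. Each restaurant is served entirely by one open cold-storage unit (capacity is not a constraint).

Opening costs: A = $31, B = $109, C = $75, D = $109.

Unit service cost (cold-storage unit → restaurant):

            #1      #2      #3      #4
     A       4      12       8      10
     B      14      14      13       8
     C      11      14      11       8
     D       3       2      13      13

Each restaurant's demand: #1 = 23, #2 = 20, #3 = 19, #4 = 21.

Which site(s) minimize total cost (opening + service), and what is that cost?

For any fixed open set, each restaurant goes to its cheapest open site; total = fixed + service.
{A, D}: #1→D 3·23=69, #2→D 2·20=40, #3→A 8·19=152, #4→A 10·21=210. Service 471; fixed 140; total 611.
{A, C, D}: #1→D 3·23=69, #2→D 2·20=40, #3→A 8·19=152, #4→C 8·21=168. Service 429; fixed 215; total 644.
{C, D}: service 486 + fixed 184 = 670
{A, B, C, D}: service 429 + fixed 324 = 753
(All 15 nonempty subsets were checked; A and D is lowest.)

Open A and D; minimum total cost 611.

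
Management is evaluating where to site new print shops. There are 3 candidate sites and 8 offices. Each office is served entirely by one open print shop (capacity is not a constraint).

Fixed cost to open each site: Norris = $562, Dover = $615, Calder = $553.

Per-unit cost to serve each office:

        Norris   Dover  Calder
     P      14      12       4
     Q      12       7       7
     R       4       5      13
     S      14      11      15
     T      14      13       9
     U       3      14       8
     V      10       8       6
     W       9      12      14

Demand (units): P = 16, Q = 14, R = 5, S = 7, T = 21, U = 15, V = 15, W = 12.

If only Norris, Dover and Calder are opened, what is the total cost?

Each office is assigned to its cheapest site among the open ones.
{Norris, Dover, Calder}: P→Calder 4·16=64, Q→Dover 7·14=98, R→Norris 4·5=20, S→Dover 11·7=77, T→Calder 9·21=189, U→Norris 3·15=45, V→Calder 6·15=90, W→Norris 9·12=108. Service 691; fixed 1730; total 2421.

Total cost: 2421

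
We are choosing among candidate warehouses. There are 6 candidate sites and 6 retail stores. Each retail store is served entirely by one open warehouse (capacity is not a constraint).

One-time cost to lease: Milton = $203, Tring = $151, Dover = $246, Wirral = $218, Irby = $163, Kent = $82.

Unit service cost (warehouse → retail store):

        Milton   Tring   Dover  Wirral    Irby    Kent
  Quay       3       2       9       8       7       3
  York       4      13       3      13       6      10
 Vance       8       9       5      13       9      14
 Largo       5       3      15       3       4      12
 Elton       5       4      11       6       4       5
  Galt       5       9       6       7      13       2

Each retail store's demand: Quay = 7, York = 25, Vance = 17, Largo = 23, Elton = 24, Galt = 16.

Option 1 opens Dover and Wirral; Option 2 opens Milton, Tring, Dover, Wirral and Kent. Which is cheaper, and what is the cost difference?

Option 1 is cheaper by 282.

Option 1: {Dover, Wirral}: Quay→Wirral 8·7=56, York→Dover 3·25=75, Vance→Dover 5·17=85, Largo→Wirral 3·23=69, Elton→Wirral 6·24=144, Galt→Dover 6·16=96. Service 525; fixed 464; total 989.
Option 2: {Milton, Tring, Dover, Wirral, Kent}: Quay→Tring 2·7=14, York→Dover 3·25=75, Vance→Dover 5·17=85, Largo→Tring 3·23=69, Elton→Tring 4·24=96, Galt→Kent 2·16=32. Service 371; fixed 900; total 1271.
Difference: |989 − 1271| = 282.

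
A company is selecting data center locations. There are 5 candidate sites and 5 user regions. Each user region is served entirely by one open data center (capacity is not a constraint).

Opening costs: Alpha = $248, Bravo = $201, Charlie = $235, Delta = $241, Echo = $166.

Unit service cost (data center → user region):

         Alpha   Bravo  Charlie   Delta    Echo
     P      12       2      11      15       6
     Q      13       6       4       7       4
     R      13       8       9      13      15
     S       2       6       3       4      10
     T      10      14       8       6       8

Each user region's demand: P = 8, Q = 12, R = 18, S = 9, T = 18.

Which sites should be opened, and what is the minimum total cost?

Open Charlie only; minimum total cost 704.

For any fixed open set, each user region goes to its cheapest open site; total = fixed + service.
{Charlie}: P→Charlie 11·8=88, Q→Charlie 4·12=48, R→Charlie 9·18=162, S→Charlie 3·9=27, T→Charlie 8·18=144. Service 469; fixed 235; total 704.
{Bravo}: P→Bravo 2·8=16, Q→Bravo 6·12=72, R→Bravo 8·18=144, S→Bravo 6·9=54, T→Bravo 14·18=252. Service 538; fixed 201; total 739.
{Echo}: service 600 + fixed 166 = 766
{Alpha, Bravo, Charlie, Delta, Echo}: service 334 + fixed 1091 = 1425
No other subset beats 704.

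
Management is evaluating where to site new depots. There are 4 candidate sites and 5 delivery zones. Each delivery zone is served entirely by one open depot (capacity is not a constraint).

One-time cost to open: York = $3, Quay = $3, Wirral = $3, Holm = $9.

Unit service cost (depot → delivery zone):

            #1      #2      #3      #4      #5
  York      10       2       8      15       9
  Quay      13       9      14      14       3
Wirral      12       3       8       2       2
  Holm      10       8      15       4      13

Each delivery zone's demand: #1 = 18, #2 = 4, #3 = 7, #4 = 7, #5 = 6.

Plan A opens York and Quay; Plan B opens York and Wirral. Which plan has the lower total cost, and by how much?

Plan A: {York, Quay}: #1→York 10·18=180, #2→York 2·4=8, #3→York 8·7=56, #4→Quay 14·7=98, #5→Quay 3·6=18. Service 360; fixed 6; total 366.
Plan B: {York, Wirral}: #1→York 10·18=180, #2→York 2·4=8, #3→York 8·7=56, #4→Wirral 2·7=14, #5→Wirral 2·6=12. Service 270; fixed 6; total 276.
Difference: |366 − 276| = 90.

Plan B is cheaper by 90.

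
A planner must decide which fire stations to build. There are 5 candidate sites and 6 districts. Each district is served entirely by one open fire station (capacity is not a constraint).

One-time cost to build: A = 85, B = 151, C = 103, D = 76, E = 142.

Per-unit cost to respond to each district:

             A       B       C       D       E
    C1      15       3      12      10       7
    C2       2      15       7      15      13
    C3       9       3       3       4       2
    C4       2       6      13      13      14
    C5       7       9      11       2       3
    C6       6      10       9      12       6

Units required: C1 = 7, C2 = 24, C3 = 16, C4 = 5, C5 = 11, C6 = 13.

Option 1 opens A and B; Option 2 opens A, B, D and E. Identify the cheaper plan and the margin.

Option 1 is cheaper by 147.

Option 1: {A, B}: C1→B 3·7=21, C2→A 2·24=48, C3→B 3·16=48, C4→A 2·5=10, C5→A 7·11=77, C6→A 6·13=78. Service 282; fixed 236; total 518.
Option 2: {A, B, D, E}: C1→B 3·7=21, C2→A 2·24=48, C3→E 2·16=32, C4→A 2·5=10, C5→D 2·11=22, C6→A 6·13=78. Service 211; fixed 454; total 665.
Difference: |518 − 665| = 147.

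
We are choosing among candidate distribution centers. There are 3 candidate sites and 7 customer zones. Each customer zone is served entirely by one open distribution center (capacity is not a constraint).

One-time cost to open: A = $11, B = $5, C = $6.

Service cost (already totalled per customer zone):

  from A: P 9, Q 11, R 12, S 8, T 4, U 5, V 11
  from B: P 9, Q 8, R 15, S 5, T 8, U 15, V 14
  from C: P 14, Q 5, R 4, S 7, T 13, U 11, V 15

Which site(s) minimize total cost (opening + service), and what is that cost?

For any fixed open set, each customer zone goes to its cheapest open site; total = fixed + service.
{A, C}: P→A 9, Q→C 5, R→C 4, S→C 7, T→A 4, U→A 5, V→A 11. Service 45; fixed 17; total 62.
{A, B, C}: P→A 9, Q→C 5, R→C 4, S→B 5, T→A 4, U→A 5, V→A 11. Service 43; fixed 22; total 65.
{B, C}: P→B 9, Q→C 5, R→C 4, S→B 5, T→B 8, U→C 11, V→B 14. Service 56; fixed 11; total 67.
{B}: service 74 + fixed 5 = 79
(All 7 nonempty subsets were checked; A and C is lowest.)

Open A and C; minimum total cost 62.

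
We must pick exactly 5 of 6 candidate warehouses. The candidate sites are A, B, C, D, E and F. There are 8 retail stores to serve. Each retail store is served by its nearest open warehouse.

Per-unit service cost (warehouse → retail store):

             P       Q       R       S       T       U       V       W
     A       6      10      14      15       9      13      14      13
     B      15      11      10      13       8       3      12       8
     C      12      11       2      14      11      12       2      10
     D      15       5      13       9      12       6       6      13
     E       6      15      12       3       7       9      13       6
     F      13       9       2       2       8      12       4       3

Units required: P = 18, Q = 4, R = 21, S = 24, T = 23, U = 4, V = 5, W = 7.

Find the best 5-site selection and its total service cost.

With exactly 5 open, each retail store uses its cheapest among the chosen.
{B, C, D, E, F}: P→E 6·18=108, Q→D 5·4=20, R→C 2·21=42, S→F 2·24=48, T→E 7·23=161, U→B 3·4=12, V→C 2·5=10, W→F 3·7=21. Service cost 422.
{A, B, D, E, F}: service cost 432
{A, C, D, E, F}: service cost 434
Among all 6 size-5 choices, {B, C, D, E, F} is lowest.

Choose B, C, D, E and F; total service cost 422.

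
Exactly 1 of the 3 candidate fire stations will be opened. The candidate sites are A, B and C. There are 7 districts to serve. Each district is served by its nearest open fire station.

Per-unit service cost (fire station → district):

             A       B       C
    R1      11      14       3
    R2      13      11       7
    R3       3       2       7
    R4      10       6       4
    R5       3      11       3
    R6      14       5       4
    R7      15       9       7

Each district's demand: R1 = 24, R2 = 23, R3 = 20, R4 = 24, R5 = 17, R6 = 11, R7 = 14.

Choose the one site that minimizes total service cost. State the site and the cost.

Choose C only; total service cost 662.

With exactly 1 open, each district uses its cheapest among the chosen.
{C}: R1→C 3·24=72, R2→C 7·23=161, R3→C 7·20=140, R4→C 4·24=96, R5→C 3·17=51, R6→C 4·11=44, R7→C 7·14=98. Service cost 662.
{B}: service cost 1141
{A}: service cost 1278
Among all 3 size-1 choices, {C} is lowest.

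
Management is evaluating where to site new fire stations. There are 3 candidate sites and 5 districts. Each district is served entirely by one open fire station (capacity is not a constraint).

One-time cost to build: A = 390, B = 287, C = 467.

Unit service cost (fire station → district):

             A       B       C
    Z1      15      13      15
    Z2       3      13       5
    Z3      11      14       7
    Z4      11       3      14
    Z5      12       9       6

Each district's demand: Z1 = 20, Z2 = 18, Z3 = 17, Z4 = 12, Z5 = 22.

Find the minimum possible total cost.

Minimum total cost: 1253

For any fixed open set, each district goes to its cheapest open site; total = fixed + service.
{B}: Z1→B 13·20=260, Z2→B 13·18=234, Z3→B 14·17=238, Z4→B 3·12=36, Z5→B 9·22=198. Service 966; fixed 287; total 1253.
{C}: Z1→C 15·20=300, Z2→C 5·18=90, Z3→C 7·17=119, Z4→C 14·12=168, Z5→C 6·22=132. Service 809; fixed 467; total 1276.
{A}: service 937 + fixed 390 = 1327
{A, B, C}: service 601 + fixed 1144 = 1745
(All 7 nonempty subsets were checked; B only is lowest.)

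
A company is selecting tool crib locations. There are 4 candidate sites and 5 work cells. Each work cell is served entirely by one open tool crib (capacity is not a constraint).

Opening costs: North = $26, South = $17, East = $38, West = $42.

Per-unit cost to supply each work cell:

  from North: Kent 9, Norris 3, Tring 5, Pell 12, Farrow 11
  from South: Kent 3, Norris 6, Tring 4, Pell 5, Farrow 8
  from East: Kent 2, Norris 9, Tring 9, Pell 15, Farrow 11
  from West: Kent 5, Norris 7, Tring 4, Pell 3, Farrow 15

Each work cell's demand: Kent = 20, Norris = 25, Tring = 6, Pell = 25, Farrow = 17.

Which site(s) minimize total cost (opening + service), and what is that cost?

For any fixed open set, each work cell goes to its cheapest open site; total = fixed + service.
{North, South, West}: Kent→South 3·20=60, Norris→North 3·25=75, Tring→South 4·6=24, Pell→West 3·25=75, Farrow→South 8·17=136. Service 370; fixed 85; total 455.
{North, South}: service 420 + fixed 43 = 463
{North, South, East, West}: service 350 + fixed 123 = 473
{South}: Kent→South 3·20=60, Norris→South 6·25=150, Tring→South 4·6=24, Pell→South 5·25=125, Farrow→South 8·17=136. Service 495; fixed 17; total 512.
(All 15 nonempty subsets were checked; North, South and West is lowest.)

Open North, South and West; minimum total cost 455.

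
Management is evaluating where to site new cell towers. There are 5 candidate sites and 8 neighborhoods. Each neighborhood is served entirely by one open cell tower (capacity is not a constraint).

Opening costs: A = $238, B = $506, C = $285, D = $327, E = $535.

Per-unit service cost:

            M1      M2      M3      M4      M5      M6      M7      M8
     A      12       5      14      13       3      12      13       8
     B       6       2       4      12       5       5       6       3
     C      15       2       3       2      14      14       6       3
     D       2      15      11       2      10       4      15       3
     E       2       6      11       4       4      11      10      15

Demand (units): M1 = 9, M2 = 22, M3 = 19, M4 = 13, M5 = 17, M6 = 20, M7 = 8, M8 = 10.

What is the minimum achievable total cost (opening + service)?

For any fixed open set, each neighborhood goes to its cheapest open site; total = fixed + service.
{C, D}: M1→D 2·9=18, M2→C 2·22=44, M3→C 3·19=57, M4→C 2·13=26, M5→D 10·17=170, M6→D 4·20=80, M7→C 6·8=48, M8→C 3·10=30. Service 473; fixed 612; total 1085.
{B}: M1→B 6·9=54, M2→B 2·22=44, M3→B 4·19=76, M4→B 12·13=156, M5→B 5·17=85, M6→B 5·20=100, M7→B 6·8=48, M8→B 3·10=30. Service 593; fixed 506; total 1099.
{A, C}: service 604 + fixed 523 = 1127
{A, B, C, D, E}: service 354 + fixed 1891 = 2245
No other subset beats 1085.

Minimum total cost: 1085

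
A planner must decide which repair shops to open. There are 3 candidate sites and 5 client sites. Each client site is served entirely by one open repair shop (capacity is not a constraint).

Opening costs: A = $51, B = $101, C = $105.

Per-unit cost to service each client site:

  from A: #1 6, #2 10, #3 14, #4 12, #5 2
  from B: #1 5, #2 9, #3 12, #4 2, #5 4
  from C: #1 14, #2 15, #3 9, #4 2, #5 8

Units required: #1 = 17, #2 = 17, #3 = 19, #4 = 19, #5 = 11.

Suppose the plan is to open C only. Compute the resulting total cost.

Each client site is assigned to its cheapest site among the open ones.
{C}: #1→C 14·17=238, #2→C 15·17=255, #3→C 9·19=171, #4→C 2·19=38, #5→C 8·11=88. Service 790; fixed 105; total 895.

Total cost: 895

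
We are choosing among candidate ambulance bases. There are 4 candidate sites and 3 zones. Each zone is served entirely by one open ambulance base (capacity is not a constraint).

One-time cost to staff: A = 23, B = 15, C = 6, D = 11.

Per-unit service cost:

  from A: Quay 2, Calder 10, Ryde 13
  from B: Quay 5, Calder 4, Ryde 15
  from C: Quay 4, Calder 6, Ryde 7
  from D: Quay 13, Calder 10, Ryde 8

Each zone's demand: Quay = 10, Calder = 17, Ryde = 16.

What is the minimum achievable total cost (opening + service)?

Minimum total cost: 241

For any fixed open set, each zone goes to its cheapest open site; total = fixed + service.
{B, C}: Quay→C 4·10=40, Calder→B 4·17=68, Ryde→C 7·16=112. Service 220; fixed 21; total 241.
{A, B, C}: service 200 + fixed 44 = 244
{B, C, D}: service 220 + fixed 32 = 252
{A, B, C, D}: service 200 + fixed 55 = 255
No other subset beats 241.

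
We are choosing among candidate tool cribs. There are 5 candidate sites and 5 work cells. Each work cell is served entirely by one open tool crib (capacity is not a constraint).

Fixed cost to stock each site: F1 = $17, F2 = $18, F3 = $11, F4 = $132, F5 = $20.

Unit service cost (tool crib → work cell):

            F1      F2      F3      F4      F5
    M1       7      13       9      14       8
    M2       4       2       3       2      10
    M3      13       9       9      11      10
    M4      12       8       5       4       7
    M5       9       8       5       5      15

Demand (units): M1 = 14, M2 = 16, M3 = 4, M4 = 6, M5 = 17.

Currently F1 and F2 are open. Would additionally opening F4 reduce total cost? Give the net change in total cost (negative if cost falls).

Current service cost with {F1, F2}: 350.
Adding F4: each work cell re-picks its cheapest; new service cost 275, saving 75.
Extra fixed cost: 132. Net change = 132 − 75 = 57.
(Totals: 385 → 442.)

No — net change +57 (cost rises by 57).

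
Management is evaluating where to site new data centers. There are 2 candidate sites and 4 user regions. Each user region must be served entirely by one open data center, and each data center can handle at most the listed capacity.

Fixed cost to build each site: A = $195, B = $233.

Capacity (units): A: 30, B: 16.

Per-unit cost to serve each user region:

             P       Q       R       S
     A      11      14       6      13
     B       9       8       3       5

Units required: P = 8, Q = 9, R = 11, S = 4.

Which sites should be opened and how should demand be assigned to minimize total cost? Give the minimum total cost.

Minimum total cost: 674

Open {A, B}: P→A 11·8=88, Q→B 8·9=72, R→A 6·11=66, S→B 5·4=20.
Loads: A carries 19/30, B carries 13/16. Service 246; fixed 428; total 674.
Next best feasible plan costs 695.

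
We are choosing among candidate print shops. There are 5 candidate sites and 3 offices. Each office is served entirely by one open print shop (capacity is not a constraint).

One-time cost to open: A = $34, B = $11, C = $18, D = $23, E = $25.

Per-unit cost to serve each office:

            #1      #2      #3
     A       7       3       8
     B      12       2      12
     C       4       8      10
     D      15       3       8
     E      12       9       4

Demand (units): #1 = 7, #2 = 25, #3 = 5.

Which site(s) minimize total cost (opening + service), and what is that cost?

For any fixed open set, each office goes to its cheapest open site; total = fixed + service.
{B, C, E}: #1→C 4·7=28, #2→B 2·25=50, #3→E 4·5=20. Service 98; fixed 54; total 152.
{B, C}: service 128 + fixed 29 = 157
{B, C, D}: service 118 + fixed 52 = 170
{A, B, C, D, E}: #1→C 4·7=28, #2→B 2·25=50, #3→E 4·5=20. Service 98; fixed 111; total 209.
No other subset beats 152.

Open B, C and E; minimum total cost 152.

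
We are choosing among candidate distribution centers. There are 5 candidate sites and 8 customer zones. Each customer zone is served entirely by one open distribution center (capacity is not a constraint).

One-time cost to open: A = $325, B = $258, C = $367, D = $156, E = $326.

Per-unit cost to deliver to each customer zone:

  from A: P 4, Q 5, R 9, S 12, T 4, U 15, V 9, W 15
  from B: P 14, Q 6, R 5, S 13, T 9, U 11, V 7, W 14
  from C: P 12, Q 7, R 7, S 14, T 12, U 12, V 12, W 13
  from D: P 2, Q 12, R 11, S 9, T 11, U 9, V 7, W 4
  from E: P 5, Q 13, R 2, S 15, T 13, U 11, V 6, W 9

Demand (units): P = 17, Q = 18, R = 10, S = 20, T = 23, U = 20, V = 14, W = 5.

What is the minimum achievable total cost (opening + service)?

For any fixed open set, each customer zone goes to its cheapest open site; total = fixed + service.
{D}: P→D 2·17=34, Q→D 12·18=216, R→D 11·10=110, S→D 9·20=180, T→D 11·23=253, U→D 9·20=180, V→D 7·14=98, W→D 4·5=20. Service 1091; fixed 156; total 1247.
{A, D}: service 784 + fixed 481 = 1265
{B, D}: P→D 2·17=34, Q→B 6·18=108, R→B 5·10=50, S→D 9·20=180, T→B 9·23=207, U→D 9·20=180, V→B 7·14=98, W→D 4·5=20. Service 877; fixed 414; total 1291.
{A, B, C, D, E}: service 700 + fixed 1432 = 2132
No other subset beats 1247.

Minimum total cost: 1247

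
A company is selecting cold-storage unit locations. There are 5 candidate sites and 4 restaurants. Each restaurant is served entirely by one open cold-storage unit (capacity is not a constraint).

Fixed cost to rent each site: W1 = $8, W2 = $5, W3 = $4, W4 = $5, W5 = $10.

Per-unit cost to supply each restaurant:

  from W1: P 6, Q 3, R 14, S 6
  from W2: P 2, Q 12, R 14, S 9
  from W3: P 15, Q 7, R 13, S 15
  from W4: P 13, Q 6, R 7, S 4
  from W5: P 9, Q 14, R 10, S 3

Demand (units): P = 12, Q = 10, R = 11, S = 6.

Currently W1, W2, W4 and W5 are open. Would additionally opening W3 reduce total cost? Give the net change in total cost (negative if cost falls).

No — net change +4 (cost rises by 4).

Current service cost with {W1, W2, W4, W5}: 149.
Adding W3: each restaurant re-picks its cheapest; new service cost 149, saving 0.
Extra fixed cost: 4. Net change = 4 − 0 = 4.
(Totals: 177 → 181.)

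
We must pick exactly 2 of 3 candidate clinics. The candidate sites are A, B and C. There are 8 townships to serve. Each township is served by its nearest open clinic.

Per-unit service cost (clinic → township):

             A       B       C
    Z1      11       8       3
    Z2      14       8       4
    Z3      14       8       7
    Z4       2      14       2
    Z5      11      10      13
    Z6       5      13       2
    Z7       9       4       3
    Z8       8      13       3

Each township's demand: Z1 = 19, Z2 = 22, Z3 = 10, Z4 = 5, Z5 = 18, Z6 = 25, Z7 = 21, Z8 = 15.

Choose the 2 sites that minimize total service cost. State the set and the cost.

With exactly 2 open, each township uses its cheapest among the chosen.
{B, C}: Z1→C 3·19=57, Z2→C 4·22=88, Z3→C 7·10=70, Z4→C 2·5=10, Z5→B 10·18=180, Z6→C 2·25=50, Z7→C 3·21=63, Z8→C 3·15=45. Service cost 563.
{A, C}: service cost 581
{A, B}: service cost 927
Among all 3 size-2 choices, {B, C} is lowest.

Choose B and C; total service cost 563.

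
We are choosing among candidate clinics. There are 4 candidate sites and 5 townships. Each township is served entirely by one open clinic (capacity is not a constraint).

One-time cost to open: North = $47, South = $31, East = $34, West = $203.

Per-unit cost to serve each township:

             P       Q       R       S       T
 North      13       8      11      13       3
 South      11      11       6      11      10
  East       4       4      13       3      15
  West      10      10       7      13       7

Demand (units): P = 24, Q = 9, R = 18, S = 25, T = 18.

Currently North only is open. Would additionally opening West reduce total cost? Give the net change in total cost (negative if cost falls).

Current service cost with {North}: 961.
Adding West: each township re-picks its cheapest; new service cost 817, saving 144.
Extra fixed cost: 203. Net change = 203 − 144 = 59.
(Totals: 1008 → 1067.)

No — net change +59 (cost rises by 59).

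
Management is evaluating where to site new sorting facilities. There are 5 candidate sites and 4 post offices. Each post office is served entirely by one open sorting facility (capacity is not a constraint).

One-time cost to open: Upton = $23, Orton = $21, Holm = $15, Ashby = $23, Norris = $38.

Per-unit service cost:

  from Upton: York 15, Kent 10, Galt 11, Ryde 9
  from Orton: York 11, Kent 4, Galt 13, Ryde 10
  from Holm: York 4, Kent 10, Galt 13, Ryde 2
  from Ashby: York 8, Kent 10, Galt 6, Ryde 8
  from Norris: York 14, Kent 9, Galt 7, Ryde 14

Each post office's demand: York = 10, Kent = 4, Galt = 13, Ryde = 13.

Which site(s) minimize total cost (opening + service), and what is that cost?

Open Orton, Holm and Ashby; minimum total cost 219.

For any fixed open set, each post office goes to its cheapest open site; total = fixed + service.
{Orton, Holm, Ashby}: York→Holm 4·10=40, Kent→Orton 4·4=16, Galt→Ashby 6·13=78, Ryde→Holm 2·13=26. Service 160; fixed 59; total 219.
{Holm, Ashby}: service 184 + fixed 38 = 222
{Upton, Orton, Holm, Ashby}: service 160 + fixed 82 = 242
{Upton, Orton, Holm, Ashby, Norris}: service 160 + fixed 120 = 280
No other subset beats 219.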